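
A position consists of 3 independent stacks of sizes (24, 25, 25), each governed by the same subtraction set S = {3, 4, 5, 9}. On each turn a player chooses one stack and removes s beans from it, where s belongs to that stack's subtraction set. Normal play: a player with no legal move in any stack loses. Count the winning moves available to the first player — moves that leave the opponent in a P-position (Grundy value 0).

All stacks use S = {3, 4, 5, 9}:
G(0) = 0
G(1) = mex{} = 0
G(2) = mex{} = 0
G(3) = mex{0} = 1
G(4) = mex{0,0} = 1
G(5) = mex{0,0,0} = 1
G(6) = mex{1,0,0} = 2
G(7) = mex{1,1,0} = 2
G(8) = mex{1,1,1} = 0
G(9) = mex{2,1,1,0} = 3
G(10) = mex{2,2,1,0} = 3
G(11) = mex{0,2,2,0} = 1
G(12) = mex{3,0,2,1} = 4
G(13) = mex{3,3,0,1} = 2
G(14) = mex{1,3,3,1} = 0
G(15) = mex{4,1,3,2} = 0
G(16) = mex{2,4,1,2} = 0
G(17) = mex{0,2,4,0} = 1
G(18) = mex{0,0,2,3} = 1
G(19) = mex{0,0,0,3} = 1
G(20) = mex{1,0,0,1} = 2
G(21) = mex{1,1,0,4} = 2
G(22) = mex{1,1,1,2} = 0
G(23) = mex{2,1,1,0} = 3
G(24) = mex{2,2,1,0} = 3
G(25) = mex{0,2,2,0} = 1
Stack A: G(24) = 3.
Stack B: G(25) = 1.
Stack C: G(25) = 1.
Combined Grundy value = 3 ⊕ 1 ⊕ 1 = 3.
A winning move leaves total XOR = 0, i.e. changes one component's Grundy value g to g ⊕ X where X is the current total.
Stack A: need g' = 3⊕3 = 0. Options: 24−3→G=2, 24−4→G=2, 24−5→G=1, 24−9→G=0. Hits: 1.
Stack B: need g' = 1⊕3 = 2. Options: 25−3→G=0, 25−4→G=2, 25−5→G=2, 25−9→G=0. Hits: 2.
Stack C: need g' = 1⊕3 = 2. Options: 25−3→G=0, 25−4→G=2, 25−5→G=2, 25−9→G=0. Hits: 2.

5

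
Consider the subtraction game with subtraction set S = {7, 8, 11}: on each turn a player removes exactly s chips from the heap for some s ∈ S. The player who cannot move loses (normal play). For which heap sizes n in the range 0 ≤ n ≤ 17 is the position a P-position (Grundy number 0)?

0, 1, 2, 3, 4, 5, 6

G(0) = 0
G(1) = mex{} = 0
G(2) = mex{} = 0
G(3) = mex{} = 0
G(4) = mex{} = 0
G(5) = mex{} = 0
G(6) = mex{} = 0
G(7) = mex{0} = 1
G(8) = mex{0,0} = 1
G(9) = mex{0,0} = 1
G(10) = mex{0,0} = 1
G(11) = mex{0,0,0} = 1
G(12) = mex{0,0,0} = 1
G(13) = mex{0,0,0} = 1
G(14) = mex{1,0,0} = 2
G(15) = mex{1,1,0} = 2
G(16) = mex{1,1,0} = 2
G(17) = mex{1,1,0} = 2
P-positions are exactly the n with G(n) = 0.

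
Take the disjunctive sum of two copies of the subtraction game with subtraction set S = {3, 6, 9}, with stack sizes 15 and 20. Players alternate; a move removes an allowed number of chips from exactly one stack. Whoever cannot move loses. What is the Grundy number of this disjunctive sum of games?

All stacks use S = {3, 6, 9}:
G(0) = 0
G(1) = mex{} = 0
G(2) = mex{} = 0
G(3) = mex{0} = 1
G(4) = mex{0} = 1
G(5) = mex{0} = 1
G(6) = mex{1,0} = 2
G(7) = mex{1,0} = 2
G(8) = mex{1,0} = 2
G(9) = mex{2,1,0} = 3
G(10) = mex{2,1,0} = 3
G(11) = mex{2,1,0} = 3
G(12) = mex{3,2,1} = 0
G(13) = mex{3,2,1} = 0
G(14) = mex{3,2,1} = 0
G(15) = mex{0,3,2} = 1
G(16) = mex{0,3,2} = 1
G(17) = mex{0,3,2} = 1
G(18) = mex{1,0,3} = 2
G(19) = mex{1,0,3} = 2
G(20) = mex{1,0,3} = 2
Stack A: G(15) = 1.
Stack B: G(20) = 2.
Combined Grundy value = 1 ⊕ 2 = 3.

3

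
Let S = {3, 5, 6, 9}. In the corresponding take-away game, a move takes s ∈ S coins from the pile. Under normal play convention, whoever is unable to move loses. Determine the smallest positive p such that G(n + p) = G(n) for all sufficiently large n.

G(0) = 0
G(1) = mex{} = 0
G(2) = mex{} = 0
G(3) = mex{0} = 1
G(4) = mex{0} = 1
G(5) = mex{0,0} = 1
G(6) = mex{1,0,0} = 2
G(7) = mex{1,0,0} = 2
G(8) = mex{1,1,0} = 2
G(9) = mex{2,1,1,0} = 3
G(10) = mex{2,1,1,0} = 3
G(11) = mex{2,2,1,0} = 3
G(12) = mex{3,2,2,1} = 0
G(13) = mex{3,2,2,1} = 0
G(14) = mex{3,3,2,1} = 0
G(15) = mex{0,3,3,2} = 1
G(16) = mex{0,3,3,2} = 1
G(17) = mex{0,0,3,2} = 1
G(18) = mex{1,0,0,3} = 2
G(19) = mex{1,0,0,3} = 2
G(20) = mex{1,1,0,3} = 2
G(21) = mex{2,1,1,0} = 3
G(22) = mex{2,1,1,0} = 3
G(23) = mex{2,2,1,0} = 3
G(24) = mex{3,2,2,1} = 0
G(25) = mex{3,2,2,1} = 0
G(n+12) = G(n) holds for n = 0,…,8 (a full window of length max(S) = 9), so the sequence is purely periodic with period 12.

12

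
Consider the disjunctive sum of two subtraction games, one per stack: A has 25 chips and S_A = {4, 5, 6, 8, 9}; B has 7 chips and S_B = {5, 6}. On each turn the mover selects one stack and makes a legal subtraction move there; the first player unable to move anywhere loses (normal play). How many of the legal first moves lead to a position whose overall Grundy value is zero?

Stack A, S = {4, 5, 6, 8, 9}:
G(0) = 0
G(1) = mex{} = 0
G(2) = mex{} = 0
G(3) = mex{} = 0
G(4) = mex{0} = 1
G(5) = mex{0,0} = 1
G(6) = mex{0,0,0} = 1
G(7) = mex{0,0,0} = 1
G(8) = mex{1,0,0,0} = 2
G(9) = mex{1,1,0,0,0} = 2
G(10) = mex{1,1,1,0,0} = 2
G(11) = mex{1,1,1,0,0} = 2
G(12) = mex{2,1,1,1,0} = 3
G(13) = mex{2,2,1,1,1} = 0
G(14) = mex{2,2,2,1,1} = 0
G(15) = mex{2,2,2,1,1} = 0
G(16) = mex{3,2,2,2,1} = 0
G(17) = mex{0,3,2,2,2} = 1
G(18) = mex{0,0,3,2,2} = 1
G(19) = mex{0,0,0,2,2} = 1
G(20) = mex{0,0,0,3,2} = 1
G(21) = mex{1,0,0,0,3} = 2
G(22) = mex{1,1,0,0,0} = 2
G(23) = mex{1,1,1,0,0} = 2
G(24) = mex{1,1,1,0,0} = 2
G(25) = mex{2,1,1,1,0} = 3
G_A(25) = 3.
Stack B, S = {5, 6}:
G(0) = 0
G(1) = mex{} = 0
G(2) = mex{} = 0
G(3) = mex{} = 0
G(4) = mex{} = 0
G(5) = mex{0} = 1
G(6) = mex{0,0} = 1
G(7) = mex{0,0} = 1
G_B(7) = 1.
Combined Grundy value = 3 ⊕ 1 = 2.
A winning move leaves total XOR = 0, i.e. changes one component's Grundy value g to g ⊕ X where X is the current total.
Stack A: need g' = 3⊕2 = 1. Options: 25−4→G=2, 25−5→G=1, 25−6→G=1, 25−8→G=1, 25−9→G=0. Hits: 3.
Stack B: need g' = 1⊕2 = 3. Options: 7−5→G=0, 7−6→G=0. Hits: 0.

3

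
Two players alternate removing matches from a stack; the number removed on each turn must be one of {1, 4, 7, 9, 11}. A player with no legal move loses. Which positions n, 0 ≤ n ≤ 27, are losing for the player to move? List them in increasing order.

0, 2, 5, 8, 10, 18, 20, 23, 26

G(0) = 0
G(1) = mex{0} = 1
G(2) = mex{1} = 0
G(3) = mex{0} = 1
G(4) = mex{1,0} = 2
G(5) = mex{2,1} = 0
G(6) = mex{0,0} = 1
G(7) = mex{1,1,0} = 2
G(8) = mex{2,2,1} = 0
G(9) = mex{0,0,0,0} = 1
G(10) = mex{1,1,1,1} = 0
G(11) = mex{0,2,2,0,0} = 1
G(12) = mex{1,0,0,1,1} = 2
G(13) = mex{2,1,1,2,0} = 3
G(14) = mex{3,0,2,0,1} = 4
G(15) = mex{4,1,0,1,2} = 3
G(16) = mex{3,2,1,2,0} = 4
G(17) = mex{4,3,0,0,1} = 2
G(18) = mex{2,4,1,1,2} = 0
G(19) = mex{0,3,2,0,0} = 1
G(20) = mex{1,4,3,1,1} = 0
G(21) = mex{0,2,4,2,0} = 1
G(22) = mex{1,0,3,3,1} = 2
G(23) = mex{2,1,4,4,2} = 0
G(24) = mex{0,0,2,3,3} = 1
G(25) = mex{1,1,0,4,4} = 2
G(26) = mex{2,2,1,2,3} = 0
G(27) = mex{0,0,0,0,4} = 1
P-positions are exactly the n with G(n) = 0.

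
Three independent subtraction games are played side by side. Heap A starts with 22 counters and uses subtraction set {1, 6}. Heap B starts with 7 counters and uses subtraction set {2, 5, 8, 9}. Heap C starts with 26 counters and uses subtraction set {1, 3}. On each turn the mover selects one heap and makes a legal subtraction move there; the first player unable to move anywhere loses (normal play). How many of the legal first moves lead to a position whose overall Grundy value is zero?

Heap A, S = {1, 6}:
G(0) = 0
G(1) = mex{0} = 1
G(2) = mex{1} = 0
G(3) = mex{0} = 1
G(4) = mex{1} = 0
G(5) = mex{0} = 1
G(6) = mex{1,0} = 2
G(7) = mex{2,1} = 0
G(8) = mex{0,0} = 1
G(9) = mex{1,1} = 0
G(10) = mex{0,0} = 1
G(11) = mex{1,1} = 0
G(12) = mex{0,2} = 1
G(13) = mex{1,0} = 2
G(14) = mex{2,1} = 0
G(15) = mex{0,0} = 1
G(16) = mex{1,1} = 0
G(17) = mex{0,0} = 1
G(18) = mex{1,1} = 0
G(19) = mex{0,2} = 1
G(20) = mex{1,0} = 2
G(21) = mex{2,1} = 0
G(22) = mex{0,0} = 1
G_A(22) = 1.
Heap B, S = {2, 5, 8, 9}:
G(0) = 0
G(1) = mex{} = 0
G(2) = mex{0} = 1
G(3) = mex{0} = 1
G(4) = mex{1} = 0
G(5) = mex{1,0} = 2
G(6) = mex{0,0} = 1
G(7) = mex{2,1} = 0
G_B(7) = 0.
Heap C, S = {1, 3}:
G(0) = 0
G(1) = mex{0} = 1
G(2) = mex{1} = 0
G(3) = mex{0,0} = 1
G(4) = mex{1,1} = 0
G(5) = mex{0,0} = 1
G(6) = mex{1,1} = 0
G(7) = mex{0,0} = 1
G(8) = mex{1,1} = 0
G(9) = mex{0,0} = 1
G(10) = mex{1,1} = 0
G(11) = mex{0,0} = 1
G(12) = mex{1,1} = 0
G(13) = mex{0,0} = 1
G(14) = mex{1,1} = 0
G(15) = mex{0,0} = 1
G(16) = mex{1,1} = 0
G(17) = mex{0,0} = 1
G(18) = mex{1,1} = 0
G(19) = mex{0,0} = 1
G(20) = mex{1,1} = 0
G(21) = mex{0,0} = 1
G(22) = mex{1,1} = 0
G(23) = mex{0,0} = 1
G(24) = mex{1,1} = 0
G(25) = mex{0,0} = 1
G(26) = mex{1,1} = 0
G_C(26) = 0.
Combined Grundy value = 1 ⊕ 0 ⊕ 0 = 1.
A winning move leaves total XOR = 0, i.e. changes one component's Grundy value g to g ⊕ X where X is the current total.
Heap A: need g' = 1⊕1 = 0. Options: 22−1→G=0, 22−6→G=0. Hits: 2.
Heap B: need g' = 0⊕1 = 1. Options: 7−2→G=2, 7−5→G=1. Hits: 1.
Heap C: need g' = 0⊕1 = 1. Options: 26−1→G=1, 26−3→G=1. Hits: 2.

5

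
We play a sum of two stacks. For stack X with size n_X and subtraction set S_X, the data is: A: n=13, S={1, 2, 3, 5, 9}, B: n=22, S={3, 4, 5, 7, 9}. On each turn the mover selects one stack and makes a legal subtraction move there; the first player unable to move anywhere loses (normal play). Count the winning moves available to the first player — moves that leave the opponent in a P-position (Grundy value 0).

3

Stack A, S = {1, 2, 3, 5, 9}:
n :  0  1  2  3  4  5  6  7  8  9 10 11 12 13
G :  0  1  2  3  0  1  2  3  0  1  2  3  0  1
G_A(13) = 1.
Stack B, S = {3, 4, 5, 7, 9}:
n :  0  1  2  3  4  5  6  7  8  9 10 11 12 13 14 15 16 17 18 19 20 21 22
G :  0  0  0  1  1  1  2  2  2  3  3  3  0  0  0  1  1  1  2  2  2  3  3
G_B(22) = 3.
Combined Grundy value = 1 ⊕ 3 = 2.
A winning move leaves total XOR = 0, i.e. changes one component's Grundy value g to g ⊕ X where X is the current total.
Stack A: need g' = 1⊕2 = 3. Options: 13−1→G=0, 13−2→G=3, 13−3→G=2, 13−5→G=0, 13−9→G=0. Hits: 1.
Stack B: need g' = 3⊕2 = 1. Options: 22−3→G=2, 22−4→G=2, 22−5→G=1, 22−7→G=1, 22−9→G=0. Hits: 2.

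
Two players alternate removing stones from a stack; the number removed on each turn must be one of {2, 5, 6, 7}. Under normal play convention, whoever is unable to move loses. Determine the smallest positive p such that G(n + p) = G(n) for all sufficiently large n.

12

n :  0  1  2  3  4  5  6  7  8  9 10 11 12 13 14 15 16 17 18 19 20 21 22 23 24 25
G :  0  0  1  1  0  2  1  3  2  2  3  3  0  0  1  1  0  2  1  3  2  2  3  3  0  0
G(n+12) = G(n) holds for n = 0,…,6 (a full window of length max(S) = 7), so the sequence is purely periodic with period 12.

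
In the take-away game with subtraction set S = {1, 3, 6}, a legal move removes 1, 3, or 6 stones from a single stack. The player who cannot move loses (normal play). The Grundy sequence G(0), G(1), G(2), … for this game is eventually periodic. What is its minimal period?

9

n :  0  1  2  3  4  5  6  7  8  9 10 11 12 13 14 15 16 17 18 19
G :  0  1  0  1  0  1  2  3  2  0  1  0  1  0  1  2  3  2  0  1
G(n+9) = G(n) holds for n = 0,…,5 (a full window of length max(S) = 6), so the sequence is purely periodic with period 9.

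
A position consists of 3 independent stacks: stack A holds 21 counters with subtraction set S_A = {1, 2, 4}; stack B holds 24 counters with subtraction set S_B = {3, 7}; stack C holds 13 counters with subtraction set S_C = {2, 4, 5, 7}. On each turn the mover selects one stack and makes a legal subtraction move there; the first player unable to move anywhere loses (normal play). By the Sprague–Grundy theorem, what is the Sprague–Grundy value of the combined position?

Stack A, S = {1, 2, 4}:
n :  0  1  2  3  4  5  6  7  8  9 10 11 12 13 14 15 16 17 18 19 20 21
G :  0  1  2  0  1  2  0  1  2  0  1  2  0  1  2  0  1  2  0  1  2  0
G_A(21) = 0.
Stack B, S = {3, 7}:
n :  0  1  2  3  4  5  6  7  8  9 10 11 12 13 14 15 16 17 18 19 20 21 22 23 24
G :  0  0  0  1  1  1  0  2  2  1  0  0  0  1  1  1  0  2  2  1  0  0  0  1  1
G_B(24) = 1.
Stack C, S = {2, 4, 5, 7}:
n :  0  1  2  3  4  5  6  7  8  9 10 11 12 13
G :  0  0  1  1  2  2  3  3  4  0  0  1  1  2
G_C(13) = 2.
Combined Grundy value = 0 ⊕ 1 ⊕ 2 = 3.

3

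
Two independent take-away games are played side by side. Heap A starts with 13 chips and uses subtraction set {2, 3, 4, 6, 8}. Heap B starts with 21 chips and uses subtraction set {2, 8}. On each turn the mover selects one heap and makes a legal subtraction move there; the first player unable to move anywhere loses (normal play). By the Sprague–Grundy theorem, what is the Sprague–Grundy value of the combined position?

1

Heap A, S = {2, 3, 4, 6, 8}:
n :  0  1  2  3  4  5  6  7  8  9 10 11 12 13
G :  0  0  1  1  2  2  3  3  4  4  0  0  1  1
G_A(13) = 1.
Heap B, S = {2, 8}:
n :  0  1  2  3  4  5  6  7  8  9 10 11 12 13 14 15 16 17 18 19 20 21
G :  0  0  1  1  0  0  1  1  2  2  0  0  1  1  0  0  1  1  2  2  0  0
G_B(21) = 0.
Combined Grundy value = 1 ⊕ 0 = 1.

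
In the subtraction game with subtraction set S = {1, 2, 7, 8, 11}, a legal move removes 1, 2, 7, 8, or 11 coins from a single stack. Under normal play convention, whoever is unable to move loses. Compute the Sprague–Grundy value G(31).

n :  0  1  2  3  4  5  6  7  8  9 10 11 12 13 14 15 16 17 18 19 20 21 22 23 24 25 26 27 28 29 30 31
G :  0  1  2  0  1  2  0  1  2  0  1  2  0  1  2  0  1  2  0  1  2  0  1  2  0  1  2  0  1  2  0  1

1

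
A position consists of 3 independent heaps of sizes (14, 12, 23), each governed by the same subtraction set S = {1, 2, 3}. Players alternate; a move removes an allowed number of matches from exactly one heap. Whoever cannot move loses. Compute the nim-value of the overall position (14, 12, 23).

1

All heaps use S = {1, 2, 3}:
n :  0  1  2  3  4  5  6  7  8  9 10 11 12 13 14 15 16 17 18 19 20 21 22 23
G :  0  1  2  3  0  1  2  3  0  1  2  3  0  1  2  3  0  1  2  3  0  1  2  3
Heap A: G(14) = 2.
Heap B: G(12) = 0.
Heap C: G(23) = 3.
Combined Grundy value = 2 ⊕ 0 ⊕ 3 = 1.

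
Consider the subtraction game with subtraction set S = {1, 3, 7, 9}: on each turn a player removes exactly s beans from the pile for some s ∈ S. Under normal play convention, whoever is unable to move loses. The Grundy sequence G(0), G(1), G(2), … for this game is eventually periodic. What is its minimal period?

n :  0  1  2  3  4  5  6  7  8  9 10 11 12 13 14
G :  0  1  0  1  0  1  0  1  0  1  0  1  0  1  0
G(n+2) = G(n) holds for n = 0,…,8 (a full window of length max(S) = 9), so the sequence is purely periodic with period 2.

2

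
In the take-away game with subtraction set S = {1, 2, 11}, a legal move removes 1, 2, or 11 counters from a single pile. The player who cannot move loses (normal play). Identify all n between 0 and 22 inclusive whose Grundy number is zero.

0, 3, 6, 9, 12, 15, 18, 21

G(0) = 0
G(1) = mex{0} = 1
G(2) = mex{1,0} = 2
G(3) = mex{2,1} = 0
G(4) = mex{0,2} = 1
G(5) = mex{1,0} = 2
G(6) = mex{2,1} = 0
G(7) = mex{0,2} = 1
G(8) = mex{1,0} = 2
G(9) = mex{2,1} = 0
G(10) = mex{0,2} = 1
G(11) = mex{1,0,0} = 2
G(12) = mex{2,1,1} = 0
G(13) = mex{0,2,2} = 1
G(14) = mex{1,0,0} = 2
G(15) = mex{2,1,1} = 0
G(16) = mex{0,2,2} = 1
G(17) = mex{1,0,0} = 2
G(18) = mex{2,1,1} = 0
G(19) = mex{0,2,2} = 1
G(20) = mex{1,0,0} = 2
G(21) = mex{2,1,1} = 0
G(22) = mex{0,2,2} = 1
P-positions are exactly the n with G(n) = 0.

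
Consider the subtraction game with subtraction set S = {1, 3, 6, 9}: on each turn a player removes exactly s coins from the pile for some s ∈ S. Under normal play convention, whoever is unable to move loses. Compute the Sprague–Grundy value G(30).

2

n :  0  1  2  3  4  5  6  7  8  9 10 11 12 13 14 15 16 17 18 19 20 21 22 23 24 25 26 27 28 29 30
G :  0  1  0  1  0  1  2  3  2  3  2  3  0  1  0  1  0  1  2  3  2  3  2  3  0  1  0  1  0  1  2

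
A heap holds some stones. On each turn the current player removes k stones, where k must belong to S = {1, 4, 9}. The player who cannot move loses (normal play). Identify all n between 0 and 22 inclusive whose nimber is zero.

0, 2, 5, 7, 10, 12, 15, 17, 20, 22

G(0) = 0
G(1) = mex{0} = 1
G(2) = mex{1} = 0
G(3) = mex{0} = 1
G(4) = mex{1,0} = 2
G(5) = mex{2,1} = 0
G(6) = mex{0,0} = 1
G(7) = mex{1,1} = 0
G(8) = mex{0,2} = 1
G(9) = mex{1,0,0} = 2
G(10) = mex{2,1,1} = 0
G(11) = mex{0,0,0} = 1
G(12) = mex{1,1,1} = 0
G(13) = mex{0,2,2} = 1
G(14) = mex{1,0,0} = 2
G(15) = mex{2,1,1} = 0
G(16) = mex{0,0,0} = 1
G(17) = mex{1,1,1} = 0
G(18) = mex{0,2,2} = 1
G(19) = mex{1,0,0} = 2
G(20) = mex{2,1,1} = 0
G(21) = mex{0,0,0} = 1
G(22) = mex{1,1,1} = 0
P-positions are exactly the n with G(n) = 0.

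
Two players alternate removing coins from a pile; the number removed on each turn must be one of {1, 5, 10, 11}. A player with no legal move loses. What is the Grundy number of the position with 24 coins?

0

n :  0  1  2  3  4  5  6  7  8  9 10 11 12 13 14 15 16 17 18 19 20 21 22 23 24
G :  0  1  0  1  0  1  0  1  0  1  2  3  2  3  2  3  2  3  2  3  0  1  0  1  0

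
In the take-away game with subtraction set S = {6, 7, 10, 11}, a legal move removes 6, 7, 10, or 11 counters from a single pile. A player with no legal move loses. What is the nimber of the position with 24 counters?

G(0) = 0
G(1) = mex{} = 0
G(2) = mex{} = 0
G(3) = mex{} = 0
G(4) = mex{} = 0
G(5) = mex{} = 0
G(6) = mex{0} = 1
G(7) = mex{0,0} = 1
G(8) = mex{0,0} = 1
G(9) = mex{0,0} = 1
G(10) = mex{0,0,0} = 1
G(11) = mex{0,0,0,0} = 1
G(12) = mex{1,0,0,0} = 2
G(13) = mex{1,1,0,0} = 2
G(14) = mex{1,1,0,0} = 2
G(15) = mex{1,1,0,0} = 2
G(16) = mex{1,1,1,0} = 2
G(17) = mex{1,1,1,1} = 0
G(18) = mex{2,1,1,1} = 0
G(19) = mex{2,2,1,1} = 0
G(20) = mex{2,2,1,1} = 0
G(21) = mex{2,2,1,1} = 0
G(22) = mex{2,2,2,1} = 0
G(23) = mex{0,2,2,2} = 1
G(24) = mex{0,0,2,2} = 1

1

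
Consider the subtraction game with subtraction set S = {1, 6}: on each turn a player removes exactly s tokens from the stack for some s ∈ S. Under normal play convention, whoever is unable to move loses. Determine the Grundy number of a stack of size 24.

G(0) = 0
G(1) = mex{0} = 1
G(2) = mex{1} = 0
G(3) = mex{0} = 1
G(4) = mex{1} = 0
G(5) = mex{0} = 1
G(6) = mex{1,0} = 2
G(7) = mex{2,1} = 0
G(8) = mex{0,0} = 1
G(9) = mex{1,1} = 0
G(10) = mex{0,0} = 1
G(11) = mex{1,1} = 0
G(12) = mex{0,2} = 1
G(13) = mex{1,0} = 2
G(14) = mex{2,1} = 0
G(15) = mex{0,0} = 1
G(16) = mex{1,1} = 0
G(17) = mex{0,0} = 1
G(18) = mex{1,1} = 0
G(19) = mex{0,2} = 1
G(20) = mex{1,0} = 2
G(21) = mex{2,1} = 0
G(22) = mex{0,0} = 1
G(23) = mex{1,1} = 0
G(24) = mex{0,0} = 1

1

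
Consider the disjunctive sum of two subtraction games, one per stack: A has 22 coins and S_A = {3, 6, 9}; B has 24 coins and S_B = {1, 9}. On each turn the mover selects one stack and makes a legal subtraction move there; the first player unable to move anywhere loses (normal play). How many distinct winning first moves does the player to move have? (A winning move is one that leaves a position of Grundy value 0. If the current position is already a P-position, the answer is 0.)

Stack A, S = {3, 6, 9}:
n :  0  1  2  3  4  5  6  7  8  9 10 11 12 13 14 15 16 17 18 19 20 21 22
G :  0  0  0  1  1  1  2  2  2  3  3  3  0  0  0  1  1  1  2  2  2  3  3
G_A(22) = 3.
Stack B, S = {1, 9}:
G(0) = 0
G(1) = mex{0} = 1
G(2) = mex{1} = 0
G(3) = mex{0} = 1
G(4) = mex{1} = 0
G(5) = mex{0} = 1
G(6) = mex{1} = 0
G(7) = mex{0} = 1
G(8) = mex{1} = 0
G(9) = mex{0,0} = 1
G(10) = mex{1,1} = 0
G(11) = mex{0,0} = 1
G(12) = mex{1,1} = 0
G(13) = mex{0,0} = 1
G(14) = mex{1,1} = 0
G(15) = mex{0,0} = 1
G(16) = mex{1,1} = 0
G(17) = mex{0,0} = 1
G(18) = mex{1,1} = 0
G(19) = mex{0,0} = 1
G(20) = mex{1,1} = 0
G(21) = mex{0,0} = 1
G(22) = mex{1,1} = 0
G(23) = mex{0,0} = 1
G(24) = mex{1,1} = 0
G_B(24) = 0.
Combined Grundy value = 3 ⊕ 0 = 3.
A winning move leaves total XOR = 0, i.e. changes one component's Grundy value g to g ⊕ X where X is the current total.
Stack A: need g' = 3⊕3 = 0. Options: 22−3→G=2, 22−6→G=1, 22−9→G=0. Hits: 1.
Stack B: need g' = 0⊕3 = 3. Options: 24−1→G=1, 24−9→G=1. Hits: 0.

1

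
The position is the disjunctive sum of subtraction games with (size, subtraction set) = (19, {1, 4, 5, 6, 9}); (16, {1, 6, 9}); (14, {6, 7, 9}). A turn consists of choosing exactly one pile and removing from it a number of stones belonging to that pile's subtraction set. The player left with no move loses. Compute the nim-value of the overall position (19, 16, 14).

5

Pile A, S = {1, 4, 5, 6, 9}:
n :  0  1  2  3  4  5  6  7  8  9 10 11 12 13 14 15 16 17 18 19
G :  0  1  0  1  2  3  2  3  4  5  0  1  0  1  2  3  2  3  4  5
G_A(19) = 5.
Pile B, S = {1, 6, 9}:
G(0) = 0
G(1) = mex{0} = 1
G(2) = mex{1} = 0
G(3) = mex{0} = 1
G(4) = mex{1} = 0
G(5) = mex{0} = 1
G(6) = mex{1,0} = 2
G(7) = mex{2,1} = 0
G(8) = mex{0,0} = 1
G(9) = mex{1,1,0} = 2
G(10) = mex{2,0,1} = 3
G(11) = mex{3,1,0} = 2
G(12) = mex{2,2,1} = 0
G(13) = mex{0,0,0} = 1
G(14) = mex{1,1,1} = 0
G(15) = mex{0,2,2} = 1
G(16) = mex{1,3,0} = 2
G_B(16) = 2.
Pile C, S = {6, 7, 9}:
G(0) = 0
G(1) = mex{} = 0
G(2) = mex{} = 0
G(3) = mex{} = 0
G(4) = mex{} = 0
G(5) = mex{} = 0
G(6) = mex{0} = 1
G(7) = mex{0,0} = 1
G(8) = mex{0,0} = 1
G(9) = mex{0,0,0} = 1
G(10) = mex{0,0,0} = 1
G(11) = mex{0,0,0} = 1
G(12) = mex{1,0,0} = 2
G(13) = mex{1,1,0} = 2
G(14) = mex{1,1,0} = 2
G_C(14) = 2.
Combined Grundy value = 5 ⊕ 2 ⊕ 2 = 5.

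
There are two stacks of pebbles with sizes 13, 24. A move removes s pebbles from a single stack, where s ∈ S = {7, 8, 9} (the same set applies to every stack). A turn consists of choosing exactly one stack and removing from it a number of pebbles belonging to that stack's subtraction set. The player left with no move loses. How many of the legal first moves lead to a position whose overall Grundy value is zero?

0

All stacks use S = {7, 8, 9}:
G(0) = 0
G(1) = mex{} = 0
G(2) = mex{} = 0
G(3) = mex{} = 0
G(4) = mex{} = 0
G(5) = mex{} = 0
G(6) = mex{} = 0
G(7) = mex{0} = 1
G(8) = mex{0,0} = 1
G(9) = mex{0,0,0} = 1
G(10) = mex{0,0,0} = 1
G(11) = mex{0,0,0} = 1
G(12) = mex{0,0,0} = 1
G(13) = mex{0,0,0} = 1
G(14) = mex{1,0,0} = 2
G(15) = mex{1,1,0} = 2
G(16) = mex{1,1,1} = 0
G(17) = mex{1,1,1} = 0
G(18) = mex{1,1,1} = 0
G(19) = mex{1,1,1} = 0
G(20) = mex{1,1,1} = 0
G(21) = mex{2,1,1} = 0
G(22) = mex{2,2,1} = 0
G(23) = mex{0,2,2} = 1
G(24) = mex{0,0,2} = 1
Stack A: G(13) = 1.
Stack B: G(24) = 1.
Combined Grundy value = 1 ⊕ 1 = 0.
A winning move leaves total XOR = 0, i.e. changes one component's Grundy value g to g ⊕ X where X is the current total.
Stack A: target g' = 1⊕0 = 1, but every legal move changes the Grundy value (mex property), so 0 moves.
Stack B: target g' = 1⊕0 = 1, but every legal move changes the Grundy value (mex property), so 0 moves.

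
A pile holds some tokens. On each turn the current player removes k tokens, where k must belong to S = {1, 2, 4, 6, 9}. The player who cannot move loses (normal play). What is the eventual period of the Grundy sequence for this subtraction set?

8

G(0) = 0
G(1) = mex{0} = 1
G(2) = mex{1,0} = 2
G(3) = mex{2,1} = 0
G(4) = mex{0,2,0} = 1
G(5) = mex{1,0,1} = 2
G(6) = mex{2,1,2,0} = 3
G(7) = mex{3,2,0,1} = 4
G(8) = mex{4,3,1,2} = 0
G(9) = mex{0,4,2,0,0} = 1
G(10) = mex{1,0,3,1,1} = 2
G(11) = mex{2,1,4,2,2} = 0
G(12) = mex{0,2,0,3,0} = 1
G(13) = mex{1,0,1,4,1} = 2
G(14) = mex{2,1,2,0,2} = 3
G(15) = mex{3,2,0,1,3} = 4
G(16) = mex{4,3,1,2,4} = 0
G(17) = mex{0,4,2,0,0} = 1
G(18) = mex{1,0,3,1,1} = 2
G(n+8) = G(n) holds for n = 0,…,8 (a full window of length max(S) = 9), so the sequence is purely periodic with period 8.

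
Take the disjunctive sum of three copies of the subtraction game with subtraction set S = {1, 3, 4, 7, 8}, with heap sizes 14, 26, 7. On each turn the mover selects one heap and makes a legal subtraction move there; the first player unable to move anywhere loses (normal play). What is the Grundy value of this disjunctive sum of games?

All heaps use S = {1, 3, 4, 7, 8}:
G(0) = 0
G(1) = mex{0} = 1
G(2) = mex{1} = 0
G(3) = mex{0,0} = 1
G(4) = mex{1,1,0} = 2
G(5) = mex{2,0,1} = 3
G(6) = mex{3,1,0} = 2
G(7) = mex{2,2,1,0} = 3
G(8) = mex{3,3,2,1,0} = 4
G(9) = mex{4,2,3,0,1} = 5
G(10) = mex{5,3,2,1,0} = 4
G(11) = mex{4,4,3,2,1} = 0
G(12) = mex{0,5,4,3,2} = 1
G(13) = mex{1,4,5,2,3} = 0
G(14) = mex{0,0,4,3,2} = 1
G(15) = mex{1,1,0,4,3} = 2
G(16) = mex{2,0,1,5,4} = 3
G(17) = mex{3,1,0,4,5} = 2
G(18) = mex{2,2,1,0,4} = 3
G(19) = mex{3,3,2,1,0} = 4
G(20) = mex{4,2,3,0,1} = 5
G(21) = mex{5,3,2,1,0} = 4
G(22) = mex{4,4,3,2,1} = 0
G(23) = mex{0,5,4,3,2} = 1
G(24) = mex{1,4,5,2,3} = 0
G(25) = mex{0,0,4,3,2} = 1
G(26) = mex{1,1,0,4,3} = 2
Heap A: G(14) = 1.
Heap B: G(26) = 2.
Heap C: G(7) = 3.
Combined Grundy value = 1 ⊕ 2 ⊕ 3 = 0.

0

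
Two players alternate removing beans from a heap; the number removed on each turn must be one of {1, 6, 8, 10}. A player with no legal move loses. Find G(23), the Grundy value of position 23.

n :  0  1  2  3  4  5  6  7  8  9 10 11 12 13 14 15 16 17 18 19 20 21 22 23
G :  0  1  0  1  0  1  2  0  1  0  1  0  1  2  3  2  0  1  0  1  0  1  2  0

0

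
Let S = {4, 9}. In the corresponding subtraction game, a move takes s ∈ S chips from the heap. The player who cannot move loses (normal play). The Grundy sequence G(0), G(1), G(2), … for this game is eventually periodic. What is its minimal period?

n :  0  1  2  3  4  5  6  7  8  9 10 11 12 13 14 15 16 17 18 19 20 21 22 23 24 25 26 27
G :  0  0  0  0  1  1  1  1  0  2  2  2  1  0  0  0  0  1  1  1  1  0  2  2  2  1  0  0
G(n+13) = G(n) holds for n = 0,…,8 (a full window of length max(S) = 9), so the sequence is purely periodic with period 13.

13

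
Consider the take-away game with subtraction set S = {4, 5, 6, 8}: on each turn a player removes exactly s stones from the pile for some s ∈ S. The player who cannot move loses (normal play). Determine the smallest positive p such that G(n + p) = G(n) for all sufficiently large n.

G(0) = 0
G(1) = mex{} = 0
G(2) = mex{} = 0
G(3) = mex{} = 0
G(4) = mex{0} = 1
G(5) = mex{0,0} = 1
G(6) = mex{0,0,0} = 1
G(7) = mex{0,0,0} = 1
G(8) = mex{1,0,0,0} = 2
G(9) = mex{1,1,0,0} = 2
G(10) = mex{1,1,1,0} = 2
G(11) = mex{1,1,1,0} = 2
G(12) = mex{2,1,1,1} = 0
G(13) = mex{2,2,1,1} = 0
G(14) = mex{2,2,2,1} = 0
G(15) = mex{2,2,2,1} = 0
G(16) = mex{0,2,2,2} = 1
G(17) = mex{0,0,2,2} = 1
G(18) = mex{0,0,0,2} = 1
G(19) = mex{0,0,0,2} = 1
G(20) = mex{1,0,0,0} = 2
G(21) = mex{1,1,0,0} = 2
G(22) = mex{1,1,1,0} = 2
G(23) = mex{1,1,1,0} = 2
G(24) = mex{2,1,1,1} = 0
G(25) = mex{2,2,1,1} = 0
G(n+12) = G(n) holds for n = 0,…,7 (a full window of length max(S) = 8), so the sequence is purely periodic with period 12.

12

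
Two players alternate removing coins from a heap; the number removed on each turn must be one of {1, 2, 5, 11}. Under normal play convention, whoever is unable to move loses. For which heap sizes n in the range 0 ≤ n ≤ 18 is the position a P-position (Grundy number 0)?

n :  0  1  2  3  4  5  6  7  8  9 10 11 12 13 14 15 16 17 18
G :  0  1  2  0  1  2  0  1  2  0  1  2  0  1  2  0  1  2  0
P-positions are exactly the n with G(n) = 0.

0, 3, 6, 9, 12, 15, 18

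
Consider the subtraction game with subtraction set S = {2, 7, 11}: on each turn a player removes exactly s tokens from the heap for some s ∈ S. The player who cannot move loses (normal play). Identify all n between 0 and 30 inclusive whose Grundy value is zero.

0, 1, 4, 5, 9, 10, 13, 14, 18, 19, 22, 23, 27, 28

G(0) = 0
G(1) = mex{} = 0
G(2) = mex{0} = 1
G(3) = mex{0} = 1
G(4) = mex{1} = 0
G(5) = mex{1} = 0
G(6) = mex{0} = 1
G(7) = mex{0,0} = 1
G(8) = mex{1,0} = 2
G(9) = mex{1,1} = 0
G(10) = mex{2,1} = 0
G(11) = mex{0,0,0} = 1
G(12) = mex{0,0,0} = 1
G(13) = mex{1,1,1} = 0
G(14) = mex{1,1,1} = 0
G(15) = mex{0,2,0} = 1
G(16) = mex{0,0,0} = 1
G(17) = mex{1,0,1} = 2
G(18) = mex{1,1,1} = 0
G(19) = mex{2,1,2} = 0
G(20) = mex{0,0,0} = 1
G(21) = mex{0,0,0} = 1
G(22) = mex{1,1,1} = 0
G(23) = mex{1,1,1} = 0
G(24) = mex{0,2,0} = 1
G(25) = mex{0,0,0} = 1
G(26) = mex{1,0,1} = 2
G(27) = mex{1,1,1} = 0
G(28) = mex{2,1,2} = 0
G(29) = mex{0,0,0} = 1
G(30) = mex{0,0,0} = 1
P-positions are exactly the n with G(n) = 0.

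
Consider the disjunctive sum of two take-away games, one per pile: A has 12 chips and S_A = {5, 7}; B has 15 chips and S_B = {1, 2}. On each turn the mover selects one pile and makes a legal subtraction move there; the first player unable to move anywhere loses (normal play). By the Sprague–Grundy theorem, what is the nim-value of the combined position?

Pile A, S = {5, 7}:
G(0) = 0
G(1) = mex{} = 0
G(2) = mex{} = 0
G(3) = mex{} = 0
G(4) = mex{} = 0
G(5) = mex{0} = 1
G(6) = mex{0} = 1
G(7) = mex{0,0} = 1
G(8) = mex{0,0} = 1
G(9) = mex{0,0} = 1
G(10) = mex{1,0} = 2
G(11) = mex{1,0} = 2
G(12) = mex{1,1} = 0
G_A(12) = 0.
Pile B, S = {1, 2}:
n :  0  1  2  3  4  5  6  7  8  9 10 11 12 13 14 15
G :  0  1  2  0  1  2  0  1  2  0  1  2  0  1  2  0
G_B(15) = 0.
Combined Grundy value = 0 ⊕ 0 = 0.

0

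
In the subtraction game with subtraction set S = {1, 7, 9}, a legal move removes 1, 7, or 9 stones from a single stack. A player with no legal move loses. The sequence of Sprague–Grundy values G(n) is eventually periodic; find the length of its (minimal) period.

2

n :  0  1  2  3  4  5  6  7  8  9 10 11 12 13 14
G :  0  1  0  1  0  1  0  1  0  1  0  1  0  1  0
G(n+2) = G(n) holds for n = 0,…,8 (a full window of length max(S) = 9), so the sequence is purely periodic with period 2.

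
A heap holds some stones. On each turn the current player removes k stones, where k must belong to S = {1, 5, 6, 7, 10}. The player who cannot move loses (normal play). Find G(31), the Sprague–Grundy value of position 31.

n :  0  1  2  3  4  5  6  7  8  9 10 11 12 13 14 15 16 17 18 19 20 21 22 23 24 25 26 27 28 29 30 31
G :  0  1  0  1  0  1  2  3  2  3  2  3  4  0  1  0  1  0  1  2  3  2  3  2  3  4  0  1  0  1  0  1

1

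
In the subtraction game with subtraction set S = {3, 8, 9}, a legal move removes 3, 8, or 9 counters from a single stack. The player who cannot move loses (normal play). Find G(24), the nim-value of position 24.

0

n :  0  1  2  3  4  5  6  7  8  9 10 11 12 13 14 15 16 17 18 19 20 21 22 23 24
G :  0  0  0  1  1  1  0  0  2  1  1  3  0  0  2  1  1  0  0  0  1  1  1  0  0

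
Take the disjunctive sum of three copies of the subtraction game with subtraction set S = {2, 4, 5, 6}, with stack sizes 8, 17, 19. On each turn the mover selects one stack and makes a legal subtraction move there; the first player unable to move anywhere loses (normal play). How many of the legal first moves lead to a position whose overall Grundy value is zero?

All stacks use S = {2, 4, 5, 6}:
n :  0  1  2  3  4  5  6  7  8  9 10 11 12 13 14 15 16 17 18 19
G :  0  0  1  1  2  2  3  3  0  0  1  1  2  2  3  3  0  0  1  1
Stack A: G(8) = 0.
Stack B: G(17) = 0.
Stack C: G(19) = 1.
Combined Grundy value = 0 ⊕ 0 ⊕ 1 = 1.
A winning move leaves total XOR = 0, i.e. changes one component's Grundy value g to g ⊕ X where X is the current total.
Stack A: need g' = 0⊕1 = 1. Options: 8−2→G=3, 8−4→G=2, 8−5→G=1, 8−6→G=1. Hits: 2.
Stack B: need g' = 0⊕1 = 1. Options: 17−2→G=3, 17−4→G=2, 17−5→G=2, 17−6→G=1. Hits: 1.
Stack C: need g' = 1⊕1 = 0. Options: 19−2→G=0, 19−4→G=3, 19−5→G=3, 19−6→G=2. Hits: 1.

4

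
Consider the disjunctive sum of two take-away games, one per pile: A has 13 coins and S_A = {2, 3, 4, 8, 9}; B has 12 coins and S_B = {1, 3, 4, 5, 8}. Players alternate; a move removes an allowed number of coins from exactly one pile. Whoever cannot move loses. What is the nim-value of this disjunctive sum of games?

1

Pile A, S = {2, 3, 4, 8, 9}:
n :  0  1  2  3  4  5  6  7  8  9 10 11 12 13
G :  0  0  1  1  2  2  0  0  1  1  2  2  0  0
G_A(13) = 0.
Pile B, S = {1, 3, 4, 5, 8}:
G(0) = 0
G(1) = mex{0} = 1
G(2) = mex{1} = 0
G(3) = mex{0,0} = 1
G(4) = mex{1,1,0} = 2
G(5) = mex{2,0,1,0} = 3
G(6) = mex{3,1,0,1} = 2
G(7) = mex{2,2,1,0} = 3
G(8) = mex{3,3,2,1,0} = 4
G(9) = mex{4,2,3,2,1} = 0
G(10) = mex{0,3,2,3,0} = 1
G(11) = mex{1,4,3,2,1} = 0
G(12) = mex{0,0,4,3,2} = 1
G_B(12) = 1.
Combined Grundy value = 0 ⊕ 1 = 1.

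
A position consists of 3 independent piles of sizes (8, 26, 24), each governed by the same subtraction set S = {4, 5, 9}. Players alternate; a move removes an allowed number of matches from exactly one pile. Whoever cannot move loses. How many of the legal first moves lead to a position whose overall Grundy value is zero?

All piles use S = {4, 5, 9}:
n :  0  1  2  3  4  5  6  7  8  9 10 11 12 13 14 15 16 17 18 19 20 21 22 23 24 25 26
G :  0  0  0  0  1  1  1  1  2  2  2  2  3  0  0  0  0  1  1  1  1  2  2  2  2  3  0
Pile A: G(8) = 2.
Pile B: G(26) = 0.
Pile C: G(24) = 2.
Combined Grundy value = 2 ⊕ 0 ⊕ 2 = 0.
A winning move leaves total XOR = 0, i.e. changes one component's Grundy value g to g ⊕ X where X is the current total.
Pile A: target g' = 2⊕0 = 2, but every legal move changes the Grundy value (mex property), so 0 moves.
Pile B: target g' = 0⊕0 = 0, but every legal move changes the Grundy value (mex property), so 0 moves.
Pile C: target g' = 2⊕0 = 2, but every legal move changes the Grundy value (mex property), so 0 moves.

0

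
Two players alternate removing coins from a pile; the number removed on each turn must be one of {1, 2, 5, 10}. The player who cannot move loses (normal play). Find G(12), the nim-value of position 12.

n :  0  1  2  3  4  5  6  7  8  9 10 11 12
G :  0  1  2  0  1  2  0  1  2  0  1  2  0

0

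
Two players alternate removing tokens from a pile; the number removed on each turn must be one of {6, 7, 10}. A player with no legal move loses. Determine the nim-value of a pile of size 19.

n :  0  1  2  3  4  5  6  7  8  9 10 11 12 13 14 15 16 17 18 19
G :  0  0  0  0  0  0  1  1  1  1  1  1  2  2  2  2  0  0  0  0

0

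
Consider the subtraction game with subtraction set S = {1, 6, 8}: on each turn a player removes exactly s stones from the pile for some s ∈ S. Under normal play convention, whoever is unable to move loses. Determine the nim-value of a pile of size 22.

1

n :  0  1  2  3  4  5  6  7  8  9 10 11 12 13 14 15 16 17 18 19 20 21 22
G :  0  1  0  1  0  1  2  0  1  0  1  0  1  2  0  1  0  1  0  1  2  0  1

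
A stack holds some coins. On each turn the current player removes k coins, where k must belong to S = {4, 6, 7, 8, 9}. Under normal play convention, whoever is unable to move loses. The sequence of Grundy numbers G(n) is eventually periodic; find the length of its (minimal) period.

13

G(0) = 0
G(1) = mex{} = 0
G(2) = mex{} = 0
G(3) = mex{} = 0
G(4) = mex{0} = 1
G(5) = mex{0} = 1
G(6) = mex{0,0} = 1
G(7) = mex{0,0,0} = 1
G(8) = mex{1,0,0,0} = 2
G(9) = mex{1,0,0,0,0} = 2
G(10) = mex{1,1,0,0,0} = 2
G(11) = mex{1,1,1,0,0} = 2
G(12) = mex{2,1,1,1,0} = 3
G(13) = mex{2,1,1,1,1} = 0
G(14) = mex{2,2,1,1,1} = 0
G(15) = mex{2,2,2,1,1} = 0
G(16) = mex{3,2,2,2,1} = 0
G(17) = mex{0,2,2,2,2} = 1
G(18) = mex{0,3,2,2,2} = 1
G(19) = mex{0,0,3,2,2} = 1
G(20) = mex{0,0,0,3,2} = 1
G(21) = mex{1,0,0,0,3} = 2
G(22) = mex{1,0,0,0,0} = 2
G(23) = mex{1,1,0,0,0} = 2
G(24) = mex{1,1,1,0,0} = 2
G(25) = mex{2,1,1,1,0} = 3
G(26) = mex{2,1,1,1,1} = 0
G(27) = mex{2,2,1,1,1} = 0
G(n+13) = G(n) holds for n = 0,…,8 (a full window of length max(S) = 9), so the sequence is purely periodic with period 13.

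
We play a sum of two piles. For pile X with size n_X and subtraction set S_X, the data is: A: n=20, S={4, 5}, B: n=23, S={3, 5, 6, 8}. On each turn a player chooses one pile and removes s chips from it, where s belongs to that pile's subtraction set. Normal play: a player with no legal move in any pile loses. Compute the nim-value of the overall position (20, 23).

0

Pile A, S = {4, 5}:
G(0) = 0
G(1) = mex{} = 0
G(2) = mex{} = 0
G(3) = mex{} = 0
G(4) = mex{0} = 1
G(5) = mex{0,0} = 1
G(6) = mex{0,0} = 1
G(7) = mex{0,0} = 1
G(8) = mex{1,0} = 2
G(9) = mex{1,1} = 0
G(10) = mex{1,1} = 0
G(11) = mex{1,1} = 0
G(12) = mex{2,1} = 0
G(13) = mex{0,2} = 1
G(14) = mex{0,0} = 1
G(15) = mex{0,0} = 1
G(16) = mex{0,0} = 1
G(17) = mex{1,0} = 2
G(18) = mex{1,1} = 0
G(19) = mex{1,1} = 0
G(20) = mex{1,1} = 0
G_A(20) = 0.
Pile B, S = {3, 5, 6, 8}:
n :  0  1  2  3  4  5  6  7  8  9 10 11 12 13 14 15 16 17 18 19 20 21 22 23
G :  0  0  0  1  1  1  2  2  2  3  3  0  0  0  1  1  1  2  2  2  3  3  0  0
G_B(23) = 0.
Combined Grundy value = 0 ⊕ 0 = 0.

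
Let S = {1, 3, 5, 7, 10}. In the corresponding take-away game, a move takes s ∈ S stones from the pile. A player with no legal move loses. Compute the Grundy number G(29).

2

n :  0  1  2  3  4  5  6  7  8  9 10 11 12 13 14 15 16 17 18 19 20 21 22 23 24 25 26 27 28 29
G :  0  1  0  1  0  1  0  1  0  1  2  3  2  3  2  3  2  0  1  0  1  0  1  0  1  0  1  2  3  2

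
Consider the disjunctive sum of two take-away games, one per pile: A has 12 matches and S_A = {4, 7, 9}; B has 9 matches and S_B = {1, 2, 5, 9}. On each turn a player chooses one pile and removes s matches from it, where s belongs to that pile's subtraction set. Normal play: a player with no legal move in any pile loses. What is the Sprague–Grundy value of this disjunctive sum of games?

0

Pile A, S = {4, 7, 9}:
n :  0  1  2  3  4  5  6  7  8  9 10 11 12
G :  0  0  0  0  1  1  1  1  2  2  2  2  3
G_A(12) = 3.
Pile B, S = {1, 2, 5, 9}:
n : 0 1 2 3 4 5 6 7 8 9
G : 0 1 2 0 1 2 0 1 2 3
G_B(9) = 3.
Combined Grundy value = 3 ⊕ 3 = 0.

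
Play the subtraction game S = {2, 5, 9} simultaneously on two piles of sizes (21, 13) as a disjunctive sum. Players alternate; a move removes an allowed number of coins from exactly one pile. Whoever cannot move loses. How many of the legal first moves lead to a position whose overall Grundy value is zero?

4

All piles use S = {2, 5, 9}:
n :  0  1  2  3  4  5  6  7  8  9 10 11 12 13 14 15 16 17 18 19 20 21
G :  0  0  1  1  0  2  1  0  0  1  1  0  2  1  0  0  1  1  0  2  1  0
Pile A: G(21) = 0.
Pile B: G(13) = 1.
Combined Grundy value = 0 ⊕ 1 = 1.
A winning move leaves total XOR = 0, i.e. changes one component's Grundy value g to g ⊕ X where X is the current total.
Pile A: need g' = 0⊕1 = 1. Options: 21−2→G=2, 21−5→G=1, 21−9→G=2. Hits: 1.
Pile B: need g' = 1⊕1 = 0. Options: 13−2→G=0, 13−5→G=0, 13−9→G=0. Hits: 3.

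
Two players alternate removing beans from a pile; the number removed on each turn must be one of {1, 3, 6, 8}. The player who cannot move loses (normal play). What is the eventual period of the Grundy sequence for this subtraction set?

9

G(0) = 0
G(1) = mex{0} = 1
G(2) = mex{1} = 0
G(3) = mex{0,0} = 1
G(4) = mex{1,1} = 0
G(5) = mex{0,0} = 1
G(6) = mex{1,1,0} = 2
G(7) = mex{2,0,1} = 3
G(8) = mex{3,1,0,0} = 2
G(9) = mex{2,2,1,1} = 0
G(10) = mex{0,3,0,0} = 1
G(11) = mex{1,2,1,1} = 0
G(12) = mex{0,0,2,0} = 1
G(13) = mex{1,1,3,1} = 0
G(14) = mex{0,0,2,2} = 1
G(15) = mex{1,1,0,3} = 2
G(16) = mex{2,0,1,2} = 3
G(17) = mex{3,1,0,0} = 2
G(18) = mex{2,2,1,1} = 0
G(19) = mex{0,3,0,0} = 1
G(n+9) = G(n) holds for n = 0,…,7 (a full window of length max(S) = 8), so the sequence is purely periodic with period 9.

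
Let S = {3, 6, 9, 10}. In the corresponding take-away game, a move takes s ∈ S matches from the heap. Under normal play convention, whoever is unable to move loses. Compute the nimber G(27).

0

n :  0  1  2  3  4  5  6  7  8  9 10 11 12 13 14 15 16 17 18 19 20 21 22 23 24 25 26 27
G :  0  0  0  1  1  1  2  2  2  3  3  3  4  0  0  0  1  1  1  2  2  2  3  3  3  4  0  0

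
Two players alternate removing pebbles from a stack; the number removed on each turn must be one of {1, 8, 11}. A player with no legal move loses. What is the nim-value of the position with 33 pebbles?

n :  0  1  2  3  4  5  6  7  8  9 10 11 12 13 14 15 16 17 18 19 20 21 22 23 24 25 26 27 28 29 30 31 32 33
G :  0  1  0  1  0  1  0  1  2  0  1  2  3  2  3  2  0  1  0  1  2  0  1  0  1  0  1  2  0  1  0  1  2  3

3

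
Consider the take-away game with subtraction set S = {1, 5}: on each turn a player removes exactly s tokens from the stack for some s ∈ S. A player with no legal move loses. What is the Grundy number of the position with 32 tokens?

0

G(0) = 0
G(1) = mex{0} = 1
G(2) = mex{1} = 0
G(3) = mex{0} = 1
G(4) = mex{1} = 0
G(5) = mex{0,0} = 1
G(6) = mex{1,1} = 0
G(7) = mex{0,0} = 1
G(8) = mex{1,1} = 0
G(9) = mex{0,0} = 1
G(10) = mex{1,1} = 0
G(11) = mex{0,0} = 1
G(12) = mex{1,1} = 0
G(13) = mex{0,0} = 1
G(14) = mex{1,1} = 0
G(15) = mex{0,0} = 1
G(16) = mex{1,1} = 0
G(17) = mex{0,0} = 1
G(18) = mex{1,1} = 0
G(19) = mex{0,0} = 1
G(20) = mex{1,1} = 0
G(21) = mex{0,0} = 1
G(22) = mex{1,1} = 0
G(23) = mex{0,0} = 1
G(24) = mex{1,1} = 0
G(25) = mex{0,0} = 1
G(26) = mex{1,1} = 0
G(27) = mex{0,0} = 1
G(28) = mex{1,1} = 0
G(29) = mex{0,0} = 1
G(30) = mex{1,1} = 0
G(31) = mex{0,0} = 1
G(32) = mex{1,1} = 0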